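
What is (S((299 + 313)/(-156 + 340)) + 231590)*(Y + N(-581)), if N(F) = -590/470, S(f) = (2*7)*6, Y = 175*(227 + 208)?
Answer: 828886943984/47 ≈ 1.7636e+10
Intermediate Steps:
Y = 76125 (Y = 175*435 = 76125)
S(f) = 84 (S(f) = 14*6 = 84)
N(F) = -59/47 (N(F) = -590*1/470 = -59/47)
(S((299 + 313)/(-156 + 340)) + 231590)*(Y + N(-581)) = (84 + 231590)*(76125 - 59/47) = 231674*(3577816/47) = 828886943984/47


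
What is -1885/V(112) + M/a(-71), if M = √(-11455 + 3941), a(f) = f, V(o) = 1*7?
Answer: -1885/7 - 17*I*√26/71 ≈ -269.29 - 1.2209*I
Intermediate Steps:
V(o) = 7
M = 17*I*√26 (M = √(-7514) = 17*I*√26 ≈ 86.683*I)
-1885/V(112) + M/a(-71) = -1885/7 + (17*I*√26)/(-71) = -1885*⅐ + (17*I*√26)*(-1/71) = -1885/7 - 17*I*√26/71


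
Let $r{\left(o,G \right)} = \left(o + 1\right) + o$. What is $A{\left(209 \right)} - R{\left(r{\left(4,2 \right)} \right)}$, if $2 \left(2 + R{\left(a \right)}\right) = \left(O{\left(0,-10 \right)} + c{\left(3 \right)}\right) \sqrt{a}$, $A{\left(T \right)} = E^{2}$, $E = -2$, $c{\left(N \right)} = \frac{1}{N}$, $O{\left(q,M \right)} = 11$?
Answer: $-11$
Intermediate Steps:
$r{\left(o,G \right)} = 1 + 2 o$ ($r{\left(o,G \right)} = \left(1 + o\right) + o = 1 + 2 o$)
$A{\left(T \right)} = 4$ ($A{\left(T \right)} = \left(-2\right)^{2} = 4$)
$R{\left(a \right)} = -2 + \frac{17 \sqrt{a}}{3}$ ($R{\left(a \right)} = -2 + \frac{\left(11 + \frac{1}{3}\right) \sqrt{a}}{2} = -2 + \frac{\frac{34}{3} \sqrt{a}}{2} = -2 + \frac{17 \sqrt{a}}{3}$)
$A{\left(209 \right)} - R{\left(r{\left(4,2 \right)} \right)} = 4 - \left(-2 + \frac{17 \sqrt{1 + 2 \cdot 4}}{3}\right) = 4 - \left(-2 + \frac{17 \sqrt{1 + 8}}{3}\right) = 4 - \left(-2 + \frac{17 \sqrt{9}}{3}\right) = 4 - \left(-2 + \frac{17}{3} \cdot 3\right) = 4 - \left(-2 + 17\right) = 4 - 15 = -11$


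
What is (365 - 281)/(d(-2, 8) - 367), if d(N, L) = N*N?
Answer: -28/121 ≈ -0.23141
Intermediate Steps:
d(N, L) = N²
(365 - 281)/(d(-2, 8) - 367) = (365 - 281)/((-2)² - 367) = 84/(4 - 367) = 84/(-363) = 84*(-1/363) = -28/121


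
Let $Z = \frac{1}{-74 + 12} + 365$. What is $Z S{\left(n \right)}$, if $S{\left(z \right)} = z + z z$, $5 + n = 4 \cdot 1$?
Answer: $0$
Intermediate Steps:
$n = -1$ ($n = -5 + 4 \cdot 1 = -5 + 4 = -1$)
$S{\left(z \right)} = z + z^{2}$
$Z = \frac{22629}{62}$ ($Z = \frac{1}{-62} + 365 = - \frac{1}{62} + 365 = \frac{22629}{62} \approx 364.98$)
$Z S{\left(n \right)} = \frac{22629 \left(- (1 - 1)\right)}{62} = \frac{22629 \left(\left(-1\right) 0\right)}{62} = \frac{22629}{62} \cdot 0 = 0$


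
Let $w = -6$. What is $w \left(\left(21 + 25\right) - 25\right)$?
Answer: $-126$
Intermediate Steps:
$w \left(\left(21 + 25\right) - 25\right) = - 6 \left(\left(21 + 25\right) - 25\right) = - 6 \left(46 - 25\right) = \left(-6\right) 21 = -126$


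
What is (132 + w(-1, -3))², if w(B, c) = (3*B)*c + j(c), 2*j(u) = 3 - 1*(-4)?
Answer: 83521/4 ≈ 20880.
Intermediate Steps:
j(u) = 7/2 (j(u) = (3 - 1*(-4))/2 = (3 + 4)/2 = (½)*7 = 7/2)
w(B, c) = 7/2 + 3*B*c (w(B, c) = (3*B)*c + 7/2 = 3*B*c + 7/2 = 7/2 + 3*B*c)
(132 + w(-1, -3))² = (132 + (7/2 + 3*(-1)*(-3)))² = (132 + (7/2 + 9))² = (132 + 25/2)² = (289/2)² = 83521/4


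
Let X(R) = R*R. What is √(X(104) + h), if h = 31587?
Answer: √42403 ≈ 205.92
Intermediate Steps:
X(R) = R²
√(X(104) + h) = √(104² + 31587) = √(10816 + 31587) = √42403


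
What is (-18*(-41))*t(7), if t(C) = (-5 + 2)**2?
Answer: 6642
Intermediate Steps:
t(C) = 9 (t(C) = (-3)**2 = 9)
(-18*(-41))*t(7) = -18*(-41)*9 = 738*9 = 6642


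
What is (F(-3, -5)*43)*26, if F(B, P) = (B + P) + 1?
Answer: -7826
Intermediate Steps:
F(B, P) = 1 + B + P
(F(-3, -5)*43)*26 = ((1 - 3 - 5)*43)*26 = -7*43*26 = -301*26 = -7826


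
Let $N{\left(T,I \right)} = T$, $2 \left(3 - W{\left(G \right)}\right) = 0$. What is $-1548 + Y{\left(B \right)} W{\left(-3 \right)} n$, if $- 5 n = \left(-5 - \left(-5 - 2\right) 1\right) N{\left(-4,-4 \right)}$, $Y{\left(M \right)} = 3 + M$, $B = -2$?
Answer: $- \frac{7716}{5} \approx -1543.2$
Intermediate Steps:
$W{\left(G \right)} = 3$ ($W{\left(G \right)} = 3 - 0 = 3 + 0 = 3$)
$n = \frac{8}{5}$ ($n = - \frac{\left(-5 - \left(-5 - 2\right) 1\right) \left(-4\right)}{5} = - \frac{\left(-5 - \left(-7\right) 1\right) \left(-4\right)}{5} = - \frac{\left(-5 - -7\right) \left(-4\right)}{5} = - \frac{\left(-5 + 7\right) \left(-4\right)}{5} = - \frac{2 \left(-4\right)}{5} = \left(- \frac{1}{5}\right) \left(-8\right) = \frac{8}{5} \approx 1.6$)
$-1548 + Y{\left(B \right)} W{\left(-3 \right)} n = -1548 + \left(3 - 2\right) 3 \cdot \frac{8}{5} = -1548 + 1 \cdot 3 \cdot \frac{8}{5} = -1548 + 3 \cdot \frac{8}{5} = -1548 + \frac{24}{5} = - \frac{7716}{5}$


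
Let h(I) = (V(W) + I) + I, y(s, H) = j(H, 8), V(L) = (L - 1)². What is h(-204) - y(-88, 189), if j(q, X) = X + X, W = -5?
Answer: -388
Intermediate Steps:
j(q, X) = 2*X
V(L) = (-1 + L)²
y(s, H) = 16 (y(s, H) = 2*8 = 16)
h(I) = 36 + 2*I (h(I) = ((-1 - 5)² + I) + I = ((-6)² + I) + I = (36 + I) + I = 36 + 2*I)
h(-204) - y(-88, 189) = (36 + 2*(-204)) - 1*16 = (36 - 408) - 16 = -372 - 16 = -388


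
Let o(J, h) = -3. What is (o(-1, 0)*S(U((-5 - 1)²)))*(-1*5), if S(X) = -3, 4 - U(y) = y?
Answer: -45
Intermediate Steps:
U(y) = 4 - y
(o(-1, 0)*S(U((-5 - 1)²)))*(-1*5) = (-3*(-3))*(-1*5) = 9*(-5) = -45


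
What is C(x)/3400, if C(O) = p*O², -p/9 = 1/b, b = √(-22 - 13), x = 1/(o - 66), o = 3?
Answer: I*√35/52479000 ≈ 1.1273e-7*I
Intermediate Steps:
x = -1/63 (x = 1/(3 - 66) = 1/(-63) = -1/63 ≈ -0.015873)
b = I*√35 (b = √(-35) = I*√35 ≈ 5.9161*I)
p = 9*I*√35/35 (p = -9*(-I*√35/35) = -(-9)*I*√35/35 = 9*I*√35/35 ≈ 1.5213*I)
C(O) = 9*I*√35*O²/35 (C(O) = (9*I*√35/35)*O² = 9*I*√35*O²/35)
C(x)/3400 = (9*I*√35*(-1/63)²/35)/3400 = ((9/35)*I*√35*(1/3969))*(1/3400) = (I*√35/15435)*(1/3400) = I*√35/52479000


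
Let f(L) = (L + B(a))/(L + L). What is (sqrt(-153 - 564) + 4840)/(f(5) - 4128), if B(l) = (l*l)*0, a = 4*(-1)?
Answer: -1936/1651 - 2*I*sqrt(717)/8255 ≈ -1.1726 - 0.0064874*I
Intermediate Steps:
a = -4
B(l) = 0 (B(l) = l**2*0 = 0)
f(L) = 1/2 (f(L) = (L + 0)/(L + L) = L/((2*L)) = L*(1/(2*L)) = 1/2)
(sqrt(-153 - 564) + 4840)/(f(5) - 4128) = (sqrt(-153 - 564) + 4840)/(1/2 - 4128) = (sqrt(-717) + 4840)/(-8255/2) = (I*sqrt(717) + 4840)*(-2/8255) = (4840 + I*sqrt(717))*(-2/8255) = -1936/1651 - 2*I*sqrt(717)/8255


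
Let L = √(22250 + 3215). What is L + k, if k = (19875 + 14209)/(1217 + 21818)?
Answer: 34084/23035 + √25465 ≈ 161.06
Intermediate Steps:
k = 34084/23035 ≈ 1.4797
L = √25465 ≈ 159.58
L + k = √25465 + 34084/23035 = 34084/23035 + √25465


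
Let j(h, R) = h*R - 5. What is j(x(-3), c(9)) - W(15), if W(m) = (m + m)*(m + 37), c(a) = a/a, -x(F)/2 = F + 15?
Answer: -1589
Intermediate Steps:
x(F) = -30 - 2*F (x(F) = -2*(F + 15) = -2*(15 + F) = -30 - 2*F)
c(a) = 1
j(h, R) = -5 + R*h (j(h, R) = R*h - 5 = -5 + R*h)
W(m) = 2*m*(37 + m) (W(m) = (2*m)*(37 + m) = 2*m*(37 + m))
j(x(-3), c(9)) - W(15) = (-5 + 1*(-30 - 2*(-3))) - 2*15*(37 + 15) = (-5 + 1*(-30 + 6)) - 2*15*52 = (-5 + 1*(-24)) - 1*1560 = (-5 - 24) - 1560 = -29 - 1560 = -1589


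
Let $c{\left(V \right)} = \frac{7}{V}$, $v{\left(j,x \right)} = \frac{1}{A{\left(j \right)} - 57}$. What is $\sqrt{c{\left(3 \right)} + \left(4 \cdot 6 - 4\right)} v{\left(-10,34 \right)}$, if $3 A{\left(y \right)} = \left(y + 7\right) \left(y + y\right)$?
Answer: $- \frac{\sqrt{201}}{111} \approx -0.12772$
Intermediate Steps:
$A{\left(y \right)} = \frac{2 y \left(7 + y\right)}{3}$ ($A{\left(y \right)} = \frac{\left(y + 7\right) \left(y + y\right)}{3} = \frac{\left(7 + y\right) 2 y}{3} = \frac{2 y \left(7 + y\right)}{3}$)
$v{\left(j,x \right)} = \frac{1}{-57 + \frac{2 j \left(7 + j\right)}{3}}$ ($v{\left(j,x \right)} = \frac{1}{\frac{2 j \left(7 + j\right)}{3} - 57} = \frac{1}{-57 + \frac{2 j \left(7 + j\right)}{3}}$)
$\sqrt{c{\left(3 \right)} + \left(4 \cdot 6 - 4\right)} v{\left(-10,34 \right)} = \sqrt{\frac{7}{3} + \left(4 \cdot 6 - 4\right)} \frac{3}{-171 + 2 \left(-10\right) \left(7 - 10\right)} = \sqrt{7 \cdot \frac{1}{3} + \left(24 - 4\right)} \frac{3}{-171 + 2 \left(-10\right) \left(-3\right)} = \sqrt{\frac{7}{3} + 20} \frac{3}{-171 + 60} = \sqrt{\frac{67}{3}} \frac{3}{-111} = \frac{\sqrt{201}}{3} \cdot 3 \left(- \frac{1}{111}\right) = \frac{\sqrt{201}}{3} \left(- \frac{1}{37}\right) = - \frac{\sqrt{201}}{111}$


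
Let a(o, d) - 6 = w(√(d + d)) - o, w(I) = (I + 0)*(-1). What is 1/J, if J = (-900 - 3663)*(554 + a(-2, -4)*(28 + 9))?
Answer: -425/1673370738 - 37*I*√2/1673370738 ≈ -2.5398e-7 - 3.127e-8*I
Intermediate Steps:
w(I) = -I (w(I) = I*(-1) = -I)
a(o, d) = 6 - o - √2*√d (a(o, d) = 6 + (-√(d + d) - o) = 6 + (-√(2*d) - o) = 6 + (-√2*√d - o) = 6 + (-o - √2*√d) = 6 - o - √2*√d)
J = -3878550 + 337662*I*√2 (J = (-900 - 3663)*(554 + (6 - 1*(-2) - √2*√(-4))*(28 + 9)) = -4563*(554 + (6 + 2 - √2*2*I)*37) = -4563*(554 + (6 + 2 - 2*I*√2)*37) = -4563*(554 + (8 - 2*I*√2)*37) = -4563*(554 + (296 - 74*I*√2)) = -4563*(850 - 74*I*√2) = -3878550 + 337662*I*√2 ≈ -3.8786e+6 + 4.7753e+5*I)
1/J = 1/(-3878550 + 337662*I*√2)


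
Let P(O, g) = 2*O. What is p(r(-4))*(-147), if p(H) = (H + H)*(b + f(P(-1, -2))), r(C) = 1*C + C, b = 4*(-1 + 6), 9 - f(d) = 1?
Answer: 65856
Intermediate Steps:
f(d) = 8 (f(d) = 9 - 1*1 = 9 - 1 = 8)
b = 20 (b = 4*5 = 20)
r(C) = 2*C (r(C) = C + C = 2*C)
p(H) = 56*H (p(H) = (H + H)*(20 + 8) = (2*H)*28 = 56*H)
p(r(-4))*(-147) = (56*(2*(-4)))*(-147) = (56*(-8))*(-147) = -448*(-147) = 65856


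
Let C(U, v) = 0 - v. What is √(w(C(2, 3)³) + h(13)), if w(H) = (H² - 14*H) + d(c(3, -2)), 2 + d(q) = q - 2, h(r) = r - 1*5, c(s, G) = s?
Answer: √1114 ≈ 33.377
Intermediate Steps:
C(U, v) = -v
h(r) = -5 + r (h(r) = r - 5 = -5 + r)
d(q) = -4 + q (d(q) = -2 + (q - 2) = -2 + (-2 + q) = -4 + q)
w(H) = -1 + H² - 14*H (w(H) = (H² - 14*H) + (-4 + 3) = (H² - 14*H) - 1 = -1 + H² - 14*H)
√(w(C(2, 3)³) + h(13)) = √((-1 + ((-1*3)³)² - 14*(-1*3)³) + (-5 + 13)) = √((-1 + ((-3)³)² - 14*(-3)³) + 8) = √((-1 + (-27)² - 14*(-27)) + 8) = √((-1 + 729 + 378) + 8) = √(1106 + 8) = √1114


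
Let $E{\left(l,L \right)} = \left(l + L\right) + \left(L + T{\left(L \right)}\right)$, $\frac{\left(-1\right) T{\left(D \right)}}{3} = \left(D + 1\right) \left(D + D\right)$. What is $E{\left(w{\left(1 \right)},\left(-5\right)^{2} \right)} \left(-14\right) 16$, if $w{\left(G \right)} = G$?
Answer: $862176$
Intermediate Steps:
$T{\left(D \right)} = - 6 D \left(1 + D\right)$ ($T{\left(D \right)} = - 3 \left(D + 1\right) \left(D + D\right) = - 3 \left(1 + D\right) 2 D = - 3 \cdot 2 D \left(1 + D\right) = - 6 D \left(1 + D\right)$)
$E{\left(l,L \right)} = l + 2 L - 6 L \left(1 + L\right)$ ($E{\left(l,L \right)} = \left(l + L\right) - \left(- L + 6 L \left(1 + L\right)\right) = \left(L + l\right) - \left(- L + 6 L \left(1 + L\right)\right) = l + 2 L - 6 L \left(1 + L\right)$)
$E{\left(w{\left(1 \right)},\left(-5\right)^{2} \right)} \left(-14\right) 16 = \left(1 - 6 \left(\left(-5\right)^{2}\right)^{2} - 4 \left(-5\right)^{2}\right) \left(-14\right) 16 = \left(1 - 6 \cdot 25^{2} - 100\right) \left(-14\right) 16 = \left(1 - 3750 - 100\right) \left(-14\right) 16 = \left(-3849\right) \left(-14\right) 16 = 53886 \cdot 16 = 862176$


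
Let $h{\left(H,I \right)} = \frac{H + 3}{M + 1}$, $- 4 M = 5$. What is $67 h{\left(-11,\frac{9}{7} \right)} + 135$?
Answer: $2279$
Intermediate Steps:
$M = - \frac{5}{4}$ ($M = \left(- \frac{1}{4}\right) 5 = - \frac{5}{4} \approx -1.25$)
$h{\left(H,I \right)} = -12 - 4 H$ ($h{\left(H,I \right)} = \frac{H + 3}{- \frac{5}{4} + 1} = \frac{3 + H}{- \frac{1}{4}} = \left(3 + H\right) \left(-4\right) = -12 - 4 H$)
$67 h{\left(-11,\frac{9}{7} \right)} + 135 = 67 \left(-12 - -44\right) + 135 = 67 \left(-12 + 44\right) + 135 = 67 \cdot 32 + 135 = 2144 + 135 = 2279$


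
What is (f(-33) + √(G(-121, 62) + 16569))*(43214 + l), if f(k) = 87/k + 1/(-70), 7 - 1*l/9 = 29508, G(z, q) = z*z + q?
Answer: 90740819/154 - 444590*√7818 ≈ -3.8721e+7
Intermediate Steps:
G(z, q) = q + z² (G(z, q) = z² + q = q + z²)
l = -265509 (l = 63 - 9*29508 = 63 - 265572 = -265509)
f(k) = -1/70 + 87/k (f(k) = 87/k + 1*(-1/70) = 87/k - 1/70 = -1/70 + 87/k)
(f(-33) + √(G(-121, 62) + 16569))*(43214 + l) = ((1/70)*(6090 - 1*(-33))/(-33) + √((62 + (-121)²) + 16569))*(43214 - 265509) = ((1/70)*(-1/33)*(6090 + 33) + √((62 + 14641) + 16569))*(-222295) = ((1/70)*(-1/33)*6123 + √(14703 + 16569))*(-222295) = (-2041/770 + √31272)*(-222295) = (-2041/770 + 2*√7818)*(-222295) = 90740819/154 - 444590*√7818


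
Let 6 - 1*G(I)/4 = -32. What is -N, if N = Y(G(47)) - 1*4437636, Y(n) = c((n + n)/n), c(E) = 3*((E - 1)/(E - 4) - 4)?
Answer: 8875299/2 ≈ 4.4376e+6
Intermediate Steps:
G(I) = 152 (G(I) = 24 - 4*(-32) = 24 + 128 = 152)
c(E) = -12 + 3*(-1 + E)/(-4 + E) (c(E) = 3*((-1 + E)/(-4 + E) - 4) = 3*(-4 + (-1 + E)/(-4 + E)) = -12 + 3*(-1 + E)/(-4 + E))
Y(n) = -27/2 (Y(n) = 9*(5 - (n + n)/n)/(-4 + (n + n)/n) = 9*(5 - 2*n/n)/(-4 + (2*n)/n) = 9*(5 - 1*2)/(-4 + 2) = 9*(5 - 2)/(-2) = 9*(-1/2)*3 = -27/2)
N = -8875299/2 (N = -27/2 - 1*4437636 = -27/2 - 4437636 = -8875299/2 ≈ -4.4376e+6)
-N = -1*(-8875299/2) = 8875299/2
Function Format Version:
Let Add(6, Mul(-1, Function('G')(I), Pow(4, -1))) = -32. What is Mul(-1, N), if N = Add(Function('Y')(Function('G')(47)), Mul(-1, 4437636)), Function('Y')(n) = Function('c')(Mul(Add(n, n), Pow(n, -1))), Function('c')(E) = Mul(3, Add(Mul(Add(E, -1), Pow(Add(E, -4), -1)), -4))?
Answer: Rational(8875299, 2) ≈ 4.4376e+6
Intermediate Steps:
Function('G')(I) = 152 (Function('G')(I) = Add(24, Mul(-4, -32)) = Add(24, 128) = 152)
Function('c')(E) = Add(-12, Mul(3, Pow(Add(-4, E), -1), Add(-1, E))) (Function('c')(E) = Mul(3, Add(Mul(Add(-1, E), Pow(Add(-4, E), -1)), -4)) = Mul(3, Add(Mul(Pow(Add(-4, E), -1), Add(-1, E)), -4)) = Mul(3, Add(-4, Mul(Pow(Add(-4, E), -1), Add(-1, E)))) = Add(-12, Mul(3, Pow(Add(-4, E), -1), Add(-1, E))))
Function('Y')(n) = Rational(-27, 2) (Function('Y')(n) = Mul(9, Pow(Add(-4, Mul(Add(n, n), Pow(n, -1))), -1), Add(5, Mul(-1, Mul(Add(n, n), Pow(n, -1))))) = Mul(9, Pow(Add(-4, Mul(Mul(2, n), Pow(n, -1))), -1), Add(5, Mul(-1, Mul(Mul(2, n), Pow(n, -1))))) = Mul(9, Pow(Add(-4, 2), -1), Add(5, Mul(-1, 2))) = Mul(9, Pow(-2, -1), Add(5, -2)) = Mul(9, Rational(-1, 2), 3) = Rational(-27, 2))
N = Rational(-8875299, 2) (N = Add(Rational(-27, 2), Mul(-1, 4437636)) = Add(Rational(-27, 2), -4437636) = Rational(-8875299, 2) ≈ -4.4376e+6)
Mul(-1, N) = Mul(-1, Rational(-8875299, 2)) = Rational(8875299, 2)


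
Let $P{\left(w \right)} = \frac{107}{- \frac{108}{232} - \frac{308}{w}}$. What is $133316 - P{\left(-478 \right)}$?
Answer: $\frac{329007130}{2479} \approx 1.3272 \cdot 10^{5}$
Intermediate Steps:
$P{\left(w \right)} = \frac{107}{- \frac{27}{58} - \frac{308}{w}}$ ($P{\left(w \right)} = \frac{107}{\left(-108\right) \frac{1}{232} - \frac{308}{w}} = \frac{107}{- \frac{27}{58} - \frac{308}{w}}$)
$133316 - P{\left(-478 \right)} = 133316 - \left(-6206\right) \left(-478\right) \frac{1}{17864 + 27 \left(-478\right)} = 133316 - \left(-6206\right) \left(-478\right) \frac{1}{17864 - 12906} = 133316 - \left(-6206\right) \left(-478\right) \frac{1}{4958} = 133316 - \frac{1483234}{2479} = \frac{329007130}{2479}$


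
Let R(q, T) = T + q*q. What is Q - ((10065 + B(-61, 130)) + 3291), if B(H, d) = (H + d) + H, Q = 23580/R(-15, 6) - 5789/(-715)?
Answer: -66335397/5005 ≈ -13254.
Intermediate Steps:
R(q, T) = T + q²
Q = 551423/5005 (Q = 23580/(6 + (-15)²) - 5789/(-715) = 23580/(6 + 225) - 5789*(-1/715) = 23580/231 + 5789/715 = 23580*(1/231) + 5789/715 = 7860/77 + 5789/715 = 551423/5005 ≈ 110.17)
B(H, d) = d + 2*H
Q - ((10065 + B(-61, 130)) + 3291) = 551423/5005 - ((10065 + (130 + 2*(-61))) + 3291) = 551423/5005 - ((10065 + (130 - 122)) + 3291) = 551423/5005 - ((10065 + 8) + 3291) = 551423/5005 - (10073 + 3291) = 551423/5005 - 1*13364 = 551423/5005 - 13364 = -66335397/5005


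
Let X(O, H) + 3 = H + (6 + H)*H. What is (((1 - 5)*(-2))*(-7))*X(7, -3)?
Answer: 840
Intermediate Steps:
X(O, H) = -3 + H + H*(6 + H) (X(O, H) = -3 + (H + (6 + H)*H) = -3 + (H + H*(6 + H)) = -3 + H + H*(6 + H))
(((1 - 5)*(-2))*(-7))*X(7, -3) = (((1 - 5)*(-2))*(-7))*(-3 + (-3)**2 + 7*(-3)) = (-4*(-2)*(-7))*(-3 + 9 - 21) = (8*(-7))*(-15) = -56*(-15) = 840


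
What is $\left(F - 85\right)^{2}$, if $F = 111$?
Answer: $676$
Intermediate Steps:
$\left(F - 85\right)^{2} = \left(111 - 85\right)^{2} = 26^{2} = 676$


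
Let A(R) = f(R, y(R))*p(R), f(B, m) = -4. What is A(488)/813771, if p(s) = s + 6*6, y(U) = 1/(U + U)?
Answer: -2096/813771 ≈ -0.0025757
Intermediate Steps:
y(U) = 1/(2*U)
p(s) = 36 + s (p(s) = s + 36 = 36 + s)
A(R) = -144 - 4*R (A(R) = -4*(36 + R) = -144 - 4*R)
A(488)/813771 = (-144 - 4*488)/813771 = (-144 - 1952)*(1/813771) = -2096*1/813771 = -2096/813771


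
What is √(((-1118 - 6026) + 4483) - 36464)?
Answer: 5*I*√1565 ≈ 197.8*I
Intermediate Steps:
√(((-1118 - 6026) + 4483) - 36464) = √((-7144 + 4483) - 36464) = √(-2661 - 36464) = √(-39125) = 5*I*√1565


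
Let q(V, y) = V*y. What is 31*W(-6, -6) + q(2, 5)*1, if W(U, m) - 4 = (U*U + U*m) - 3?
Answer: 2273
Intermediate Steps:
W(U, m) = 1 + U² + U*m (W(U, m) = 4 + ((U*U + U*m) - 3) = 4 + ((U² + U*m) - 3) = 4 + (-3 + U² + U*m) = 1 + U² + U*m)
31*W(-6, -6) + q(2, 5)*1 = 31*(1 + (-6)² - 6*(-6)) + (2*5)*1 = 31*(1 + 36 + 36) + 10*1 = 31*73 + 10 = 2263 + 10 = 2273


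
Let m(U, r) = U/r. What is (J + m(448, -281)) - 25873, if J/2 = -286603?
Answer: -168341647/281 ≈ -5.9908e+5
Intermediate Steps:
J = -573206 (J = 2*(-286603) = -573206)
(J + m(448, -281)) - 25873 = (-573206 + 448/(-281)) - 25873 = (-573206 + 448*(-1/281)) - 25873 = (-573206 - 448/281) - 25873 = -161071334/281 - 25873 = -168341647/281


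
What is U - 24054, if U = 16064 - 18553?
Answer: -26543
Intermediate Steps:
U = -2489
U - 24054 = -2489 - 24054 = -26543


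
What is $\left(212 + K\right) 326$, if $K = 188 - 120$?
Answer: $91280$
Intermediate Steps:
$K = 68$
$\left(212 + K\right) 326 = \left(212 + 68\right) 326 = 280 \cdot 326 = 91280$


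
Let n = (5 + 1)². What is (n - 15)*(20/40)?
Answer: 21/2 ≈ 10.500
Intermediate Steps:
n = 36 (n = 6² = 36)
(n - 15)*(20/40) = (36 - 15)*(20/40) = 21*(20*(1/40)) = 21*(½) = 21/2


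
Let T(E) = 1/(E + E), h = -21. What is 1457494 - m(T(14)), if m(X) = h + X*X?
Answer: 1142691759/784 ≈ 1.4575e+6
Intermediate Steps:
T(E) = 1/(2*E)
m(X) = -21 + X² (m(X) = -21 + X*X = -21 + X²)
1457494 - m(T(14)) = 1457494 - (-21 + ((½)/14)²) = 1457494 - (-21 + ((½)*(1/14))²) = 1457494 - (-21 + (1/28)²) = 1457494 - (-21 + 1/784) = 1457494 - 1*(-16463/784) = 1457494 + 16463/784 = 1142691759/784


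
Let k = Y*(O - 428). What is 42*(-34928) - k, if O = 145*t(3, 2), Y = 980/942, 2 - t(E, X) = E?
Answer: -230221642/157 ≈ -1.4664e+6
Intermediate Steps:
t(E, X) = 2 - E
Y = 490/471 (Y = 980*(1/942) = 490/471 ≈ 1.0403)
O = -145 (O = 145*(2 - 1*3) = 145*(2 - 3) = 145*(-1) = -145)
k = -93590/157 (k = 490*(-145 - 428)/471 = (490/471)*(-573) = -93590/157 ≈ -596.11)
42*(-34928) - k = 42*(-34928) - 1*(-93590/157) = -1466976 + 93590/157 = -230221642/157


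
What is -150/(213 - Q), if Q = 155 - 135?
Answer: -150/193 ≈ -0.77720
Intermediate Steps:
Q = 20
-150/(213 - Q) = -150/(213 - 1*20) = -150/(213 - 20) = -150/193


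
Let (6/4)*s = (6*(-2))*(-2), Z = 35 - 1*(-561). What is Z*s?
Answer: 9536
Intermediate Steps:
Z = 596 (Z = 35 + 561 = 596)
s = 16 (s = 2*((6*(-2))*(-2))/3 = 2*(-12*(-2))/3 = (2/3)*24 = 16)
Z*s = 596*16 = 9536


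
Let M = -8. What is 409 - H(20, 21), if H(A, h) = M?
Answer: 417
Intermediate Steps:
H(A, h) = -8
409 - H(20, 21) = 409 - 1*(-8) = 409 + 8 = 417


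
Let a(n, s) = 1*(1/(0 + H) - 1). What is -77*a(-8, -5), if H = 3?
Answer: 154/3 ≈ 51.333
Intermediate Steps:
a(n, s) = -⅔ (a(n, s) = 1*(1/(0 + 3) - 1) = 1*(1/3 - 1) = 1*(⅓ - 1) = 1*(-⅔) = -⅔)
-77*a(-8, -5) = -77*(-⅔) = 154/3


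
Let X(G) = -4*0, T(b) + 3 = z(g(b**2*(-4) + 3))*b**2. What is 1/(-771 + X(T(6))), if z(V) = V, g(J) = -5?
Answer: -1/771 ≈ -0.0012970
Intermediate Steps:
T(b) = -3 - 5*b**2
X(G) = 0
1/(-771 + X(T(6))) = 1/(-771 + 0) = 1/(-771) = -1/771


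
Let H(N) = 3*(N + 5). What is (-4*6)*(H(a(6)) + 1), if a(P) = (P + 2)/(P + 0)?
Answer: -480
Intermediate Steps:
a(P) = (2 + P)/P
H(N) = 15 + 3*N (H(N) = 3*(5 + N) = 15 + 3*N)
(-4*6)*(H(a(6)) + 1) = (-4*6)*((15 + 3*((2 + 6)/6)) + 1) = -24*((15 + 3*((⅙)*8)) + 1) = -24*((15 + 3*(4/3)) + 1) = -24*((15 + 4) + 1) = -24*(19 + 1) = -24*20 = -480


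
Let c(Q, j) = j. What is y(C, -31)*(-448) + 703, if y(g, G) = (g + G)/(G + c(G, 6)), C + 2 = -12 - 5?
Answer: -193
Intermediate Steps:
C = -19 (C = -2 + (-12 - 5) = -2 - 17 = -19)
y(g, G) = (G + g)/(6 + G) (y(g, G) = (g + G)/(G + 6) = (G + g)/(6 + G))
y(C, -31)*(-448) + 703 = ((-31 - 19)/(6 - 31))*(-448) + 703 = (-50/(-25))*(-448) + 703 = -1/25*(-50)*(-448) + 703 = 2*(-448) + 703 = -896 + 703 = -193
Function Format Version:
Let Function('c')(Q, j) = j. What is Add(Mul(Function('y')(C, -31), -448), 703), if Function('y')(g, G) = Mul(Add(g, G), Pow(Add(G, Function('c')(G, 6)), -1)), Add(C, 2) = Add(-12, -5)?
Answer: -193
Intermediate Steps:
C = -19 (C = Add(-2, Add(-12, -5)) = Add(-2, -17) = -19)
Function('y')(g, G) = Mul(Pow(Add(6, G), -1), Add(G, g)) (Function('y')(g, G) = Mul(Add(g, G), Pow(Add(G, 6), -1)) = Mul(Add(G, g), Pow(Add(6, G), -1)) = Mul(Pow(Add(6, G), -1), Add(G, g)))
Add(Mul(Function('y')(C, -31), -448), 703) = Add(Mul(Mul(Pow(Add(6, -31), -1), Add(-31, -19)), -448), 703) = Add(Mul(Mul(Pow(-25, -1), -50), -448), 703) = Add(Mul(Mul(Rational(-1, 25), -50), -448), 703) = Add(Mul(2, -448), 703) = Add(-896, 703) = -193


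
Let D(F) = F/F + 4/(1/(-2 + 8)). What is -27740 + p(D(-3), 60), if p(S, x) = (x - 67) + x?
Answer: -27687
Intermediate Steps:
D(F) = 25 (D(F) = 1 + 4/(1/6) = 1 + 4/(⅙) = 1 + 4*6 = 1 + 24 = 25)
p(S, x) = -67 + 2*x (p(S, x) = (-67 + x) + x = -67 + 2*x)
-27740 + p(D(-3), 60) = -27740 + (-67 + 2*60) = -27740 + (-67 + 120) = -27740 + 53 = -27687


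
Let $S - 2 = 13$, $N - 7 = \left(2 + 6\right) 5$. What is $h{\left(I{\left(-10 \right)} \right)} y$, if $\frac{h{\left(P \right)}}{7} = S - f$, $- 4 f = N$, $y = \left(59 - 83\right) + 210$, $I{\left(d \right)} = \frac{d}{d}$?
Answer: $\frac{69657}{2} \approx 34829.0$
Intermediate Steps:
$N = 47$ ($N = 7 + \left(2 + 6\right) 5 = 7 + 8 \cdot 5 = 7 + 40 = 47$)
$I{\left(d \right)} = 1$
$y = 186$ ($y = -24 + 210 = 186$)
$S = 15$ ($S = 2 + 13 = 15$)
$f = - \frac{47}{4}$ ($f = \left(- \frac{1}{4}\right) 47 = - \frac{47}{4} \approx -11.75$)
$h{\left(P \right)} = \frac{749}{4}$ ($h{\left(P \right)} = 7 \left(15 - - \frac{47}{4}\right) = 7 \left(15 + \frac{47}{4}\right) = 7 \cdot \frac{107}{4} = \frac{749}{4}$)
$h{\left(I{\left(-10 \right)} \right)} y = \frac{749}{4} \cdot 186 = \frac{69657}{2}$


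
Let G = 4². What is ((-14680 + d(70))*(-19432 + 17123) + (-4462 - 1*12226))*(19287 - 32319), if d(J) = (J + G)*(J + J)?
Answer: -79222466304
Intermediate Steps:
G = 16
d(J) = 2*J*(16 + J) (d(J) = (J + 16)*(J + J) = (16 + J)*(2*J) = 2*J*(16 + J))
((-14680 + d(70))*(-19432 + 17123) + (-4462 - 1*12226))*(19287 - 32319) = ((-14680 + 2*70*(16 + 70))*(-19432 + 17123) + (-4462 - 1*12226))*(19287 - 32319) = ((-14680 + 2*70*86)*(-2309) + (-4462 - 12226))*(-13032) = ((-14680 + 12040)*(-2309) - 16688)*(-13032) = (-2640*(-2309) - 16688)*(-13032) = (6095760 - 16688)*(-13032) = 6079072*(-13032) = -79222466304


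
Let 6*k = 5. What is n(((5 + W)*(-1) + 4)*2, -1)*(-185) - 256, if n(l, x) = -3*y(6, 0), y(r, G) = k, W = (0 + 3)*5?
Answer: 413/2 ≈ 206.50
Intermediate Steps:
W = 15 (W = 3*5 = 15)
k = ⅚ (k = (⅙)*5 = ⅚ ≈ 0.83333)
y(r, G) = ⅚
n(l, x) = -5/2 (n(l, x) = -3*⅚ = -5/2)
n(((5 + W)*(-1) + 4)*2, -1)*(-185) - 256 = -5/2*(-185) - 256 = 925/2 - 256 = 413/2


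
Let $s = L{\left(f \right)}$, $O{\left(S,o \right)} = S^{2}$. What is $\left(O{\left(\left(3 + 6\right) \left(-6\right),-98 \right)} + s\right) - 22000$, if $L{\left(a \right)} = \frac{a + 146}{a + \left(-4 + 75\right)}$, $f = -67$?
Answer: $- \frac{76257}{4} \approx -19064.0$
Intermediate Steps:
$L{\left(a \right)} = \frac{146 + a}{71 + a}$ ($L{\left(a \right)} = \frac{146 + a}{a + 71} = \frac{146 + a}{71 + a}$)
$s = \frac{79}{4}$ ($s = \frac{146 - 67}{71 - 67} = \frac{1}{4} \cdot 79 = \frac{79}{4} \approx 19.75$)
$\left(O{\left(\left(3 + 6\right) \left(-6\right),-98 \right)} + s\right) - 22000 = \left(\left(\left(3 + 6\right) \left(-6\right)\right)^{2} + \frac{79}{4}\right) - 22000 = \left(\left(9 \left(-6\right)\right)^{2} + \frac{79}{4}\right) - 22000 = \left(\left(-54\right)^{2} + \frac{79}{4}\right) - 22000 = \left(2916 + \frac{79}{4}\right) - 22000 = \frac{11743}{4} - 22000 = - \frac{76257}{4}$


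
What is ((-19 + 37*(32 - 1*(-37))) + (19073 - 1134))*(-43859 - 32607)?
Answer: -1565488418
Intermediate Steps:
((-19 + 37*(32 - 1*(-37))) + (19073 - 1134))*(-43859 - 32607) = ((-19 + 37*(32 + 37)) + 17939)*(-76466) = ((-19 + 37*69) + 17939)*(-76466) = ((-19 + 2553) + 17939)*(-76466) = (2534 + 17939)*(-76466) = 20473*(-76466) = -1565488418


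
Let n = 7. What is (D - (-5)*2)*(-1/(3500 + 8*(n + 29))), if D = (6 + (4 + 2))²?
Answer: -77/1894 ≈ -0.040655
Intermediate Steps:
D = 144 (D = (6 + 6)² = 12² = 144)
(D - (-5)*2)*(-1/(3500 + 8*(n + 29))) = (144 - (-5)*2)*(-1/(3500 + 8*(7 + 29))) = (144 - 5*(-2))*(-1/(3500 + 8*36)) = (144 + 10)*(-1/(3500 + 288)) = 154*(-1/3788) = -77/1894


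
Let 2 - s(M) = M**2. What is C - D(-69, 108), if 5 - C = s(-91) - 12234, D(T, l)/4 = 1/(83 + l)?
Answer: 3918934/191 ≈ 20518.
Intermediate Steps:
s(M) = 2 - M**2
D(T, l) = 4/(83 + l)
C = 20518 (C = 5 - ((2 - 1*(-91)**2) - 12234) = 5 - ((2 - 1*8281) - 12234) = 5 - ((2 - 8281) - 12234) = 5 - (-8279 - 12234) = 5 - 1*(-20513) = 5 + 20513 = 20518)
C - D(-69, 108) = 20518 - 4/(83 + 108) = 20518 - 4/191 = 3918934/191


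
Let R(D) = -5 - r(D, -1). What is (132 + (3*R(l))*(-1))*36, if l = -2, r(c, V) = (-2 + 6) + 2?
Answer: 5940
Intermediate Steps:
r(c, V) = 6 (r(c, V) = 4 + 2 = 6)
R(D) = -11 (R(D) = -5 - 1*6 = -5 - 6 = -11)
(132 + (3*R(l))*(-1))*36 = (132 + (3*(-11))*(-1))*36 = (132 - 33*(-1))*36 = (132 + 33)*36 = 165*36 = 5940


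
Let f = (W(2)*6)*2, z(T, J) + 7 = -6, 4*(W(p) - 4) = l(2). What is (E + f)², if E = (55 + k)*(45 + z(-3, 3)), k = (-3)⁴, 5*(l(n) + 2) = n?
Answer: 482944576/25 ≈ 1.9318e+7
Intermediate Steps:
l(n) = -2 + n/5
k = 81
W(p) = 18/5 (W(p) = 4 + (-2 + (⅕)*2)/4 = 4 + (-2 + ⅖)/4 = 4 + (¼)*(-8/5) = 4 - ⅖ = 18/5)
z(T, J) = -13 (z(T, J) = -7 - 6 = -13)
f = 216/5 (f = ((18/5)*6)*2 = (108/5)*2 = 216/5 ≈ 43.200)
E = 4352 (E = (55 + 81)*(45 - 13) = 136*32 = 4352)
(E + f)² = (4352 + 216/5)² = (21976/5)² = 482944576/25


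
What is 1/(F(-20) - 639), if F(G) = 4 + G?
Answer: -1/655 ≈ -0.0015267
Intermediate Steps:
1/(F(-20) - 639) = 1/((4 - 20) - 639) = 1/(-16 - 639) = 1/(-655) = -1/655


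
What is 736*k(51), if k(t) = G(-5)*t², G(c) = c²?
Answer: 47858400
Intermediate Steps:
k(t) = 25*t² (k(t) = (-5)²*t² = 25*t²)
736*k(51) = 736*(25*51²) = 736*(25*2601) = 736*65025 = 47858400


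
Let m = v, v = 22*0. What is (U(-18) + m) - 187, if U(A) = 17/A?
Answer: -3383/18 ≈ -187.94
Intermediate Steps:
v = 0
m = 0
(U(-18) + m) - 187 = (17/(-18) + 0) - 187 = (17*(-1/18) + 0) - 187 = (-17/18 + 0) - 187 = -17/18 - 187 = -3383/18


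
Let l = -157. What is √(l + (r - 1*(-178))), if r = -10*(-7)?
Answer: √91 ≈ 9.5394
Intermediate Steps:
r = 70
√(l + (r - 1*(-178))) = √(-157 + (70 - 1*(-178))) = √(-157 + (70 + 178)) = √(-157 + 248) = √91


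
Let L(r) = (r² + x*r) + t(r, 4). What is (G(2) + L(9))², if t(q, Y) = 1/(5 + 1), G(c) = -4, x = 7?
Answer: 707281/36 ≈ 19647.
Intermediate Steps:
t(q, Y) = ⅙ (t(q, Y) = 1/6 = ⅙)
L(r) = ⅙ + r² + 7*r (L(r) = (r² + 7*r) + ⅙ = ⅙ + r² + 7*r)
(G(2) + L(9))² = (-4 + (⅙ + 9² + 7*9))² = (-4 + (⅙ + 81 + 63))² = (-4 + 865/6)² = (841/6)² = 707281/36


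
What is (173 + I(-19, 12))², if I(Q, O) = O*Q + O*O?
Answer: 7921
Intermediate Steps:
I(Q, O) = O² + O*Q (I(Q, O) = O*Q + O² = O² + O*Q)
(173 + I(-19, 12))² = (173 + 12*(12 - 19))² = (173 + 12*(-7))² = (173 - 84)² = 89² = 7921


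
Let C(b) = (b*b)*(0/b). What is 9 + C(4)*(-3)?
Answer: 9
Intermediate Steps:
C(b) = 0 (C(b) = b**2*0 = 0)
9 + C(4)*(-3) = 9 + 0*(-3) = 9 + 0 = 9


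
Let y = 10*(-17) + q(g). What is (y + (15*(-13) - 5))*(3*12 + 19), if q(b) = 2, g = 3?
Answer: -20240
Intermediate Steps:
y = -168 (y = 10*(-17) + 2 = -170 + 2 = -168)
(y + (15*(-13) - 5))*(3*12 + 19) = (-168 + (15*(-13) - 5))*(3*12 + 19) = (-168 + (-195 - 5))*(36 + 19) = (-168 - 200)*55 = -368*55 = -20240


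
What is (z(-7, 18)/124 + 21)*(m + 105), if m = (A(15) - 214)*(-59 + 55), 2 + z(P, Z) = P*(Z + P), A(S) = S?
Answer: 2275025/124 ≈ 18347.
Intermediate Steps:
z(P, Z) = -2 + P*(P + Z) (z(P, Z) = -2 + P*(Z + P) = -2 + P*(P + Z))
m = 796 (m = (15 - 214)*(-59 + 55) = -199*(-4) = 796)
(z(-7, 18)/124 + 21)*(m + 105) = ((-2 + (-7)² - 7*18)/124 + 21)*(796 + 105) = ((-2 + 49 - 126)*(1/124) + 21)*901 = (-79*1/124 + 21)*901 = (-79/124 + 21)*901 = (2525/124)*901 = 2275025/124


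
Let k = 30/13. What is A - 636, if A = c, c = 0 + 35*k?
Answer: -7218/13 ≈ -555.23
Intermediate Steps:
k = 30/13 (k = 30*(1/13) = 30/13 ≈ 2.3077)
c = 1050/13 (c = 0 + 35*(30/13) = 0 + 1050/13 = 1050/13 ≈ 80.769)
A = 1050/13 ≈ 80.769
A - 636 = 1050/13 - 636 = -7218/13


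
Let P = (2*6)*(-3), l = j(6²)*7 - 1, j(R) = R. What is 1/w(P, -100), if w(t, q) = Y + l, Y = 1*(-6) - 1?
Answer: 1/244 ≈ 0.0040984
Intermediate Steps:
l = 251 (l = 6²*7 - 1 = 36*7 - 1 = 252 - 1 = 251)
P = -36 (P = 12*(-3) = -36)
Y = -7 (Y = -6 - 1 = -7)
w(t, q) = 244 (w(t, q) = -7 + 251 = 244)
1/w(P, -100) = 1/244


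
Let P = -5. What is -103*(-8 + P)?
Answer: 1339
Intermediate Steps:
-103*(-8 + P) = -103*(-8 - 5) = -103*(-13) = 1339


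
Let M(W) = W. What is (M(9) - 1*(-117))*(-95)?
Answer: -11970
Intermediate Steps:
(M(9) - 1*(-117))*(-95) = (9 - 1*(-117))*(-95) = (9 + 117)*(-95) = 126*(-95) = -11970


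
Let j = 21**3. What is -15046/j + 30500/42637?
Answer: -51293686/56408751 ≈ -0.90932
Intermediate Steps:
j = 9261
-15046/j + 30500/42637 = -15046/9261 + 30500/42637 = -51293686/56408751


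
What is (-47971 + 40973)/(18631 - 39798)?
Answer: 6998/21167 ≈ 0.33061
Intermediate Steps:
(-47971 + 40973)/(18631 - 39798) = -6998/(-21167) = -6998*(-1/21167) = 6998/21167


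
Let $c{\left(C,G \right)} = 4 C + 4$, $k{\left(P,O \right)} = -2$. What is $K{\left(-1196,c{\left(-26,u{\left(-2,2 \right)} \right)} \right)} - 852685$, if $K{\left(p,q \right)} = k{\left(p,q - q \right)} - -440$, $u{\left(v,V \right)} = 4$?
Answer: $-852247$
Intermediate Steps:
$c{\left(C,G \right)} = 4 + 4 C$
$K{\left(p,q \right)} = 438$ ($K{\left(p,q \right)} = -2 - -440 = -2 + 440 = 438$)
$K{\left(-1196,c{\left(-26,u{\left(-2,2 \right)} \right)} \right)} - 852685 = 438 - 852685 = -852247$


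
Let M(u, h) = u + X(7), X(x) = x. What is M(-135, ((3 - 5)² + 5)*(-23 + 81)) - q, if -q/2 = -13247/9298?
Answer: -608319/4649 ≈ -130.85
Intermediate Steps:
q = 13247/4649 (q = -(-26494)/9298 = -2*(-13247/9298) = 13247/4649 ≈ 2.8494)
M(u, h) = 7 + u (M(u, h) = u + 7 = 7 + u)
M(-135, ((3 - 5)² + 5)*(-23 + 81)) - q = (7 - 135) - 1*13247/4649 = -128 - 13247/4649 = -608319/4649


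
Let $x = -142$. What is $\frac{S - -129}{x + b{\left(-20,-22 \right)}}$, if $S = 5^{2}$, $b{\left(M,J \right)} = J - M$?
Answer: $- \frac{77}{72} \approx -1.0694$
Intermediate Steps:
$S = 25$
$\frac{S - -129}{x + b{\left(-20,-22 \right)}} = \frac{25 - -129}{-142 - 2} = \frac{25 + \left(-25 + 154\right)}{-142 + \left(-22 + 20\right)} = \frac{25 + 129}{-142 - 2} = \frac{154}{-144} = 154 \left(- \frac{1}{144}\right) = - \frac{77}{72}$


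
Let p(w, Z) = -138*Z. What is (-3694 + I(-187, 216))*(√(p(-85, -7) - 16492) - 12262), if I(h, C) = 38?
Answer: 44829872 - 3656*I*√15526 ≈ 4.483e+7 - 4.5555e+5*I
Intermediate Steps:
(-3694 + I(-187, 216))*(√(p(-85, -7) - 16492) - 12262) = (-3694 + 38)*(√(-138*(-7) - 16492) - 12262) = -3656*(√(966 - 16492) - 12262) = -3656*(√(-15526) - 12262) = -3656*(I*√15526 - 12262) = -3656*(-12262 + I*√15526) = 44829872 - 3656*I*√15526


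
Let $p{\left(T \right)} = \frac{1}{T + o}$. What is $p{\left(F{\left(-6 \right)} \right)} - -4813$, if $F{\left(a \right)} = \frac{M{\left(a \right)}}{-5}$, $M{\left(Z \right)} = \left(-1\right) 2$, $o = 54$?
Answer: $\frac{1309141}{272} \approx 4813.0$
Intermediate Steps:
$M{\left(Z \right)} = -2$
$F{\left(a \right)} = \frac{2}{5}$ ($F{\left(a \right)} = - \frac{2}{-5} = \left(-2\right) \left(- \frac{1}{5}\right) = \frac{2}{5}$)
$p{\left(T \right)} = \frac{1}{54 + T}$ ($p{\left(T \right)} = \frac{1}{T + 54} = \frac{1}{54 + T}$)
$p{\left(F{\left(-6 \right)} \right)} - -4813 = \frac{1}{54 + \frac{2}{5}} - -4813 = \frac{1}{\frac{272}{5}} + 4813 = \frac{5}{272} + 4813 = \frac{1309141}{272}$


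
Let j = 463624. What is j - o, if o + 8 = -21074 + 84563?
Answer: 400143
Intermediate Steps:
o = 63481 (o = -8 + (-21074 + 84563) = -8 + 63489 = 63481)
j - o = 463624 - 1*63481 = 463624 - 63481 = 400143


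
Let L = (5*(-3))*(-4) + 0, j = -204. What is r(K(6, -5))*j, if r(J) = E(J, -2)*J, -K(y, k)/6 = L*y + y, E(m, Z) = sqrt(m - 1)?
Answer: 5823792*I*sqrt(13) ≈ 2.0998e+7*I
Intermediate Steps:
E(m, Z) = sqrt(-1 + m)
L = 60 (L = -15*(-4) + 0 = 60 + 0 = 60)
K(y, k) = -366*y (K(y, k) = -6*(60*y + y) = -366*y)
r(J) = J*sqrt(-1 + J) (r(J) = sqrt(-1 + J)*J = J*sqrt(-1 + J))
r(K(6, -5))*j = ((-366*6)*sqrt(-1 - 366*6))*(-204) = -2196*sqrt(-1 - 2196)*(-204) = -28548*I*sqrt(13)*(-204) = 5823792*I*sqrt(13)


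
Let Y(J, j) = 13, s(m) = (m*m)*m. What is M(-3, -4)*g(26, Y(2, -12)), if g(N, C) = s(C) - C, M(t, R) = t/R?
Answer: 1638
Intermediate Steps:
s(m) = m**3 (s(m) = m**2*m = m**3)
g(N, C) = C**3 - C
M(-3, -4)*g(26, Y(2, -12)) = (-3/(-4))*(13**3 - 1*13) = (-3*(-1/4))*(2197 - 13) = (3/4)*2184 = 1638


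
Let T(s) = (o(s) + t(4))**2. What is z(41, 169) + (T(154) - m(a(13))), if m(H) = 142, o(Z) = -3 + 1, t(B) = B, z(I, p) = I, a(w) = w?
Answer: -97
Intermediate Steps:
o(Z) = -2
T(s) = 4 (T(s) = (-2 + 4)**2 = 2**2 = 4)
z(41, 169) + (T(154) - m(a(13))) = 41 + (4 - 1*142) = 41 + (4 - 142) = 41 - 138 = -97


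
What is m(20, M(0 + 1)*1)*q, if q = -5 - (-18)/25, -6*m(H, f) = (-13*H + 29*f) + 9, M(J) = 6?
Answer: -8239/150 ≈ -54.927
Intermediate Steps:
m(H, f) = -3/2 - 29*f/6 + 13*H/6 (m(H, f) = -((-13*H + 29*f) + 9)/6 = -(9 - 13*H + 29*f)/6 = -3/2 - 29*f/6 + 13*H/6)
q = -107/25 (q = -5 - (-18)/25 = -5 - 1*(-18/25) = -5 + 18/25 = -107/25 ≈ -4.2800)
m(20, M(0 + 1)*1)*q = (-3/2 - 29 + (13/6)*20)*(-107/25) = (-3/2 - 29/6*6 + 130/3)*(-107/25) = (-3/2 - 29 + 130/3)*(-107/25) = (77/6)*(-107/25) = -8239/150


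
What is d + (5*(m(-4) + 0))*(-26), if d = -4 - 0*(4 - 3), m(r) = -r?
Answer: -524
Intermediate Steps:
d = -4 (d = -4 - 0 = -4 - 3*0 = -4 + 0 = -4)
d + (5*(m(-4) + 0))*(-26) = -4 + (5*(-1*(-4) + 0))*(-26) = -4 + (5*(4 + 0))*(-26) = -4 + (5*4)*(-26) = -4 + 20*(-26) = -4 - 520 = -524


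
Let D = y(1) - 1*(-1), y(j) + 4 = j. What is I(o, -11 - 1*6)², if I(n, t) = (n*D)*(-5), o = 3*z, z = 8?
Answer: 57600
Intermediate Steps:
y(j) = -4 + j
D = -2 (D = (-4 + 1) - 1*(-1) = -3 + 1 = -2)
o = 24 (o = 3*8 = 24)
I(n, t) = 10*n (I(n, t) = (n*(-2))*(-5) = -2*n*(-5) = 10*n)
I(o, -11 - 1*6)² = (10*24)² = 240² = 57600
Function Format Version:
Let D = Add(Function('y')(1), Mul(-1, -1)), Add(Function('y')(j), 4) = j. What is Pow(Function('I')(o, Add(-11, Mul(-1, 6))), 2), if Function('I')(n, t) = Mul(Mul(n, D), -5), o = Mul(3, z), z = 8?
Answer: 57600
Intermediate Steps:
Function('y')(j) = Add(-4, j)
D = -2 (D = Add(Add(-4, 1), Mul(-1, -1)) = Add(-3, 1) = -2)
o = 24 (o = Mul(3, 8) = 24)
Function('I')(n, t) = Mul(10, n) (Function('I')(n, t) = Mul(Mul(n, -2), -5) = Mul(Mul(-2, n), -5) = Mul(10, n))
Pow(Function('I')(o, Add(-11, Mul(-1, 6))), 2) = Pow(Mul(10, 24), 2) = Pow(240, 2) = 57600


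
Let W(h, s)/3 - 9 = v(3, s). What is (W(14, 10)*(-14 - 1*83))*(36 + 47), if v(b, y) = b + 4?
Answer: -386448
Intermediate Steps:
v(b, y) = 4 + b
W(h, s) = 48 (W(h, s) = 27 + 3*(4 + 3) = 27 + 3*7 = 27 + 21 = 48)
(W(14, 10)*(-14 - 1*83))*(36 + 47) = (48*(-14 - 1*83))*(36 + 47) = (48*(-14 - 83))*83 = (48*(-97))*83 = -4656*83 = -386448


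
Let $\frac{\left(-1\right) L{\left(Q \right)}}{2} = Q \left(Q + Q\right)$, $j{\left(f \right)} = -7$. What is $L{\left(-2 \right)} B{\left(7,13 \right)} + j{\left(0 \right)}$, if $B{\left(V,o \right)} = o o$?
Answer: $-2711$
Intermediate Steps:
$B{\left(V,o \right)} = o^{2}$
$L{\left(Q \right)} = - 4 Q^{2}$ ($L{\left(Q \right)} = - 2 Q \left(Q + Q\right) = - 2 Q 2 Q = - 2 \cdot 2 Q^{2} = - 4 Q^{2}$)
$L{\left(-2 \right)} B{\left(7,13 \right)} + j{\left(0 \right)} = - 4 \left(-2\right)^{2} \cdot 13^{2} - 7 = \left(-4\right) 4 \cdot 169 - 7 = \left(-16\right) 169 - 7 = -2704 - 7 = -2711$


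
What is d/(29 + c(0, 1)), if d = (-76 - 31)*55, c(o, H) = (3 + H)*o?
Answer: -5885/29 ≈ -202.93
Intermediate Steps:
c(o, H) = o*(3 + H)
d = -5885 (d = -107*55 = -5885)
d/(29 + c(0, 1)) = -5885/(29 + 0*(3 + 1)) = -5885/(29 + 0*4) = -5885/(29 + 0) = -5885/29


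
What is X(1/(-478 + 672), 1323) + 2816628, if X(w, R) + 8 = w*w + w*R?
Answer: 106006566983/37636 ≈ 2.8166e+6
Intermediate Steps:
X(w, R) = -8 + w**2 + R*w (X(w, R) = -8 + (w*w + w*R) = -8 + (w**2 + R*w) = -8 + w**2 + R*w)
X(1/(-478 + 672), 1323) + 2816628 = (-8 + (1/(-478 + 672))**2 + 1323/(-478 + 672)) + 2816628 = (-8 + (1/194)**2 + 1323/194) + 2816628 = (-8 + (1/194)**2 + 1323*(1/194)) + 2816628 = (-8 + 1/37636 + 1323/194) + 2816628 = -44425/37636 + 2816628 = 106006566983/37636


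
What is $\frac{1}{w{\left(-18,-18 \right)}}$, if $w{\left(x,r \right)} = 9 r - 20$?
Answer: $- \frac{1}{182} \approx -0.0054945$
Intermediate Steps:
$w{\left(x,r \right)} = -20 + 9 r$
$\frac{1}{w{\left(-18,-18 \right)}} = \frac{1}{-20 + 9 \left(-18\right)} = \frac{1}{-20 - 162} = \frac{1}{-182} = - \frac{1}{182}$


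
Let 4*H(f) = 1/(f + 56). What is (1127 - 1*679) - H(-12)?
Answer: 78847/176 ≈ 447.99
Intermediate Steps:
H(f) = 1/(4*(56 + f)) (H(f) = 1/(4*(f + 56)) = 1/(4*(56 + f)))
(1127 - 1*679) - H(-12) = (1127 - 1*679) - 1/(4*(56 - 12)) = (1127 - 679) - 1/(4*44) = 448 - 1/(4*44) = 448 - 1*1/176 = 448 - 1/176 = 78847/176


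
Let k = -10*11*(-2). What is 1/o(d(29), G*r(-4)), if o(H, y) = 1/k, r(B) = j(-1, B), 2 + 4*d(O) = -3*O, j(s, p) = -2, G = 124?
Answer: 220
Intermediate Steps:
k = 220 (k = -110*(-2) = 220)
d(O) = -½ - 3*O/4 (d(O) = -½ + (-3*O)/4 = -½ - 3*O/4)
r(B) = -2
o(H, y) = 1/220
1/o(d(29), G*r(-4)) = 1/(1/220) = 220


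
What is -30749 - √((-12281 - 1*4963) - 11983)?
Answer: -30749 - I*√29227 ≈ -30749.0 - 170.96*I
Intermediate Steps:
-30749 - √((-12281 - 1*4963) - 11983) = -30749 - √((-12281 - 4963) - 11983) = -30749 - √(-17244 - 11983) = -30749 - √(-29227) = -30749 - I*√29227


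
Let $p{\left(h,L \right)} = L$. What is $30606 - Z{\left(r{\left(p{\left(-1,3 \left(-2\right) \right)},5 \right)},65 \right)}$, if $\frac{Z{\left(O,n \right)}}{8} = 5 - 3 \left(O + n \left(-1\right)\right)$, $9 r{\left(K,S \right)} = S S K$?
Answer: $28606$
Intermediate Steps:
$r{\left(K,S \right)} = \frac{K S^{2}}{9}$ ($r{\left(K,S \right)} = \frac{S S K}{9} = \frac{S^{2} K}{9} = \frac{K S^{2}}{9}$)
$Z{\left(O,n \right)} = 40 - 24 O + 24 n$ ($Z{\left(O,n \right)} = 8 \left(5 - 3 \left(O + n \left(-1\right)\right)\right) = 8 \left(5 - 3 \left(O - n\right)\right) = 8 \left(5 - \left(- 3 n + 3 O\right)\right) = 8 \left(5 - 3 O + 3 n\right) = 40 - 24 O + 24 n$)
$30606 - Z{\left(r{\left(p{\left(-1,3 \left(-2\right) \right)},5 \right)},65 \right)} = 30606 - \left(40 - 24 \frac{3 \left(-2\right) 5^{2}}{9} + 24 \cdot 65\right) = 30606 - \left(40 - 24 \cdot \frac{1}{9} \left(-6\right) 25 + 1560\right) = 30606 - \left(40 - -400 + 1560\right) = 30606 - \left(40 + 400 + 1560\right) = 30606 - 2000 = 28606$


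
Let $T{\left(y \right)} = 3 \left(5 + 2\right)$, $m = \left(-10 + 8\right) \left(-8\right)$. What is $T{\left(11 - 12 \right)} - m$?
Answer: $5$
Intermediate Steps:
$m = 16$ ($m = \left(-2\right) \left(-8\right) = 16$)
$T{\left(y \right)} = 21$ ($T{\left(y \right)} = 3 \cdot 7 = 21$)
$T{\left(11 - 12 \right)} - m = 21 - 16 = 5$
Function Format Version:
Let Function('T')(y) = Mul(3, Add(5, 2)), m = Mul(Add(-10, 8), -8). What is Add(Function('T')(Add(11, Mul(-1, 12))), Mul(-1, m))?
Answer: 5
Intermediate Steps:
m = 16 (m = Mul(-2, -8) = 16)
Function('T')(y) = 21 (Function('T')(y) = Mul(3, 7) = 21)
Add(Function('T')(Add(11, Mul(-1, 12))), Mul(-1, m)) = Add(21, Mul(-1, 16)) = Add(21, -16) = 5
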